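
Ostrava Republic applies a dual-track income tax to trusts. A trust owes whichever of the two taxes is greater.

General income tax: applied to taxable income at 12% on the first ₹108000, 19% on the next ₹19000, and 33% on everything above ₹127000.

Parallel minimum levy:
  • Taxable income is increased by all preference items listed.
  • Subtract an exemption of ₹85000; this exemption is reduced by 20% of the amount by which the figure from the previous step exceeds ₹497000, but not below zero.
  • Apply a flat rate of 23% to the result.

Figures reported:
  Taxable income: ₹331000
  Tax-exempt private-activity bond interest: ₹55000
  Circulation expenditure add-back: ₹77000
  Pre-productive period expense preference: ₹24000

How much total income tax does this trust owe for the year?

Parallel minimum levy:
  Adjusted income: ₹331000 + ₹55000 + ₹77000 + ₹24000 = ₹487000
  Exemption: ₹487000 ≤ ₹497000, so full ₹85000 applies
  Base: ₹487000 − ₹85000 = ₹402000
  ₹402000 × 23% = ₹92460

General income tax:
  ₹108000 × 12% = ₹12960
  ₹19000 × 19% = ₹3610
  ₹204000 × 33% = ₹67320
  → ₹83890

₹92460 > ₹83890, so the parallel minimum levy is the binding amount.

₹92460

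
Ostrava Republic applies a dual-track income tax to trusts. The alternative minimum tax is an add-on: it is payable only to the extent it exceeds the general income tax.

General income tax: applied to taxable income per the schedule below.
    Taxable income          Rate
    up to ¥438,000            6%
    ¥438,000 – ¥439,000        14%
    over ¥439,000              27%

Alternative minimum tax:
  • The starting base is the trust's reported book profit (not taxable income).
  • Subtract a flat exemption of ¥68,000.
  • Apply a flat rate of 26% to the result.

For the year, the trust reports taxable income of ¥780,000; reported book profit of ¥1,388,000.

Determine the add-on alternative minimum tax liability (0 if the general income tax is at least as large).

Alternative minimum tax:
  Base (reported book profit): ¥1,388,000
  Less exemption ¥68,000 → base ¥1,320,000
  ¥1,320,000 × 26% = ¥343,200

General income tax:
  ¥438,000 × 6% = ¥26,280
  ¥1,000 × 14% = ¥140
  ¥341,000 × 27% = ¥92,070
  → ¥118,490

Excess of alternative minimum tax over general income tax: ¥343,200 − ¥118,490 = ¥224,710.

¥224,710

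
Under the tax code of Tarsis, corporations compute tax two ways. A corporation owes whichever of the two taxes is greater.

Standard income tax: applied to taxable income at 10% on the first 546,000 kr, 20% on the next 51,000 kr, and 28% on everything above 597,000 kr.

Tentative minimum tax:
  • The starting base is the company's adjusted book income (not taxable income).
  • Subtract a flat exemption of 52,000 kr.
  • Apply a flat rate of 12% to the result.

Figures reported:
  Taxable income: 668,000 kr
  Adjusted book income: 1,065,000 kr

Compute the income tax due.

Tentative minimum tax:
  Base (adjusted book income): 1,065,000 kr
  Less exemption 52,000 kr → base 1,013,000 kr
  1,013,000 kr × 12% = 121,560 kr

Standard income tax:
  546,000 kr × 10% = 54,600 kr
  51,000 kr × 20% = 10,200 kr
  71,000 kr × 28% = 19,880 kr
  → 84,680 kr

121,560 kr > 84,680 kr, so the tentative minimum tax is the binding amount.

121,560 kr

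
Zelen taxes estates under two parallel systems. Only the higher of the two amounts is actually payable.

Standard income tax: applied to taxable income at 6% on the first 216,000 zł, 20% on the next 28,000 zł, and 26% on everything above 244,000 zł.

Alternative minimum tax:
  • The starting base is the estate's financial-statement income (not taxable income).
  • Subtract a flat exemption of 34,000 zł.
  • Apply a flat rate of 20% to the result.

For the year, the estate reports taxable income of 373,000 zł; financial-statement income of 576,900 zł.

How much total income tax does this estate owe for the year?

108,580 zł

Alternative minimum tax:
  Base (financial-statement income): 576,900 zł
  Less exemption 34,000 zł → base 542,900 zł
  542,900 zł × 20% = 108,580 zł

Standard income tax:
  216,000 zł × 6% = 12,960 zł
  28,000 zł × 20% = 5,600 zł
  129,000 zł × 26% = 33,540 zł
  → 52,100 zł

108,580 zł > 52,100 zł, so the alternative minimum tax is the binding amount.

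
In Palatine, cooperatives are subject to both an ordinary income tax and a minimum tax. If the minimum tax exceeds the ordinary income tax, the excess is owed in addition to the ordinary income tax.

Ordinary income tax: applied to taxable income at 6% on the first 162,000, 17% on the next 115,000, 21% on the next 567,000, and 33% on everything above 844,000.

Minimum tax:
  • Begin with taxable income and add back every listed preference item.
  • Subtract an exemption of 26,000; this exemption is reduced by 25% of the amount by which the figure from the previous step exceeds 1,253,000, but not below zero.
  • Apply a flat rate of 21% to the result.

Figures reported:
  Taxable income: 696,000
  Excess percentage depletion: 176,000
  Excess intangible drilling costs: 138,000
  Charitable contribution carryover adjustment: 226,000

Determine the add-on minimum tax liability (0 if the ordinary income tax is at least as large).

136,840

Minimum tax:
  Adjusted income: 696,000 + 176,000 + 138,000 + 226,000 = 1,236,000
  Exemption: 1,236,000 ≤ 1,253,000, so full 26,000 applies
  Base: 1,236,000 − 26,000 = 1,210,000
  1,210,000 × 21% = 254,100

Ordinary income tax:
  162,000 × 6% = 9,720
  115,000 × 17% = 19,550
  419,000 × 21% = 87,990
  → 117,260

Excess of minimum tax over ordinary income tax: 254,100 − 117,260 = 136,840.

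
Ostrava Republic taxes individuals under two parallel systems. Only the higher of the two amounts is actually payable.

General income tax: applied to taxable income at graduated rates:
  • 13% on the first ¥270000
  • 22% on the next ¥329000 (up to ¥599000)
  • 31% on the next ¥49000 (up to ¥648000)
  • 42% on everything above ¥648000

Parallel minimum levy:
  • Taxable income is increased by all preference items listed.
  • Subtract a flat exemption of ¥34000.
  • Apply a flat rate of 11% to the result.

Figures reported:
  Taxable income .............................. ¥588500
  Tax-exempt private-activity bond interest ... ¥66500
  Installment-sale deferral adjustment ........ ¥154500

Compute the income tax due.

¥105170

General income tax:
  ¥270000 × 13% = ¥35100
  ¥318500 × 22% = ¥70070
  → ¥105170

Parallel minimum levy:
  Adjusted income: ¥588500 + ¥66500 + ¥154500 = ¥809500
  Less exemption ¥34000 → base ¥775500
  ¥775500 × 11% = ¥85305

¥105170 > ¥85305, so the general income tax governs.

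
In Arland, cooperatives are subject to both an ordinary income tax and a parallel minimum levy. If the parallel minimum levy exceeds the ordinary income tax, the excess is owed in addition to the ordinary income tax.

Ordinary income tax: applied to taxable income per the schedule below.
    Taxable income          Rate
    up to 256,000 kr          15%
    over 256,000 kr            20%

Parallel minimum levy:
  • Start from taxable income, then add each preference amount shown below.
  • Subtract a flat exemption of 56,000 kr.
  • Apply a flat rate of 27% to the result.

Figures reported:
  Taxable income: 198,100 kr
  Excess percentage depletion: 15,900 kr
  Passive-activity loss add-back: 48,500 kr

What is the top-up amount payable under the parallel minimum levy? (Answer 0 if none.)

Ordinary income tax:
  198,100 kr × 15% = 29,715 kr

Parallel minimum levy:
  Adjusted income: 198,100 kr + 15,900 kr + 48,500 kr = 262,500 kr
  Less exemption 56,000 kr → base 206,500 kr
  206,500 kr × 27% = 55,755 kr

Excess of parallel minimum levy over ordinary income tax: 55,755 kr − 29,715 kr = 26,040 kr.

26,040 kr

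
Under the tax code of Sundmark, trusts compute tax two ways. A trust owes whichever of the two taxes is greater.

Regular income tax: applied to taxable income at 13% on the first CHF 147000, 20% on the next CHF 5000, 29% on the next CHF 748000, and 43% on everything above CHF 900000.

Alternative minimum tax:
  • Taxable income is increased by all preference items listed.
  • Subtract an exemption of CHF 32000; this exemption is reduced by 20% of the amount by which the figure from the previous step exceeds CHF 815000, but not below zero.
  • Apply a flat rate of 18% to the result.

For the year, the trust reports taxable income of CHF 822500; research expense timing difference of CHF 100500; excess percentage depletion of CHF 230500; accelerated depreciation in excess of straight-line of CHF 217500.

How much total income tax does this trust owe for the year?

CHF 246780

Regular income tax:
  CHF 147000 × 13% = CHF 19110
  CHF 5000 × 20% = CHF 1000
  CHF 670500 × 29% = CHF 194445
  → CHF 214555

Alternative minimum tax:
  Adjusted income: CHF 822500 + CHF 100500 + CHF 230500 + CHF 217500 = CHF 1371000
  Exemption: 20% × (CHF 1371000 − CHF 815000) = CHF 111200 ≥ CHF 32000, so the exemption is fully phased out
  Base: CHF 1371000 − CHF 0 = CHF 1371000
  CHF 1371000 × 18% = CHF 246780

CHF 246780 > CHF 214555, so the alternative minimum tax is the binding amount.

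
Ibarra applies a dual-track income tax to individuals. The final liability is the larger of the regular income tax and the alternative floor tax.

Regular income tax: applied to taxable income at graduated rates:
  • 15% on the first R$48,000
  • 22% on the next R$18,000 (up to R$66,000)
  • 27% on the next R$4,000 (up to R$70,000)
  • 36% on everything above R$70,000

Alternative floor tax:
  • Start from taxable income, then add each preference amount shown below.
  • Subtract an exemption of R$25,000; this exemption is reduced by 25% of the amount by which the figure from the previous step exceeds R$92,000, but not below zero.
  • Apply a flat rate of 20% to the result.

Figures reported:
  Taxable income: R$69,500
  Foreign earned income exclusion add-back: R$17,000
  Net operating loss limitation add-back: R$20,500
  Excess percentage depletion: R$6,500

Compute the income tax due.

Regular income tax:
  R$48,000 × 15% = R$7,200
  R$18,000 × 22% = R$3,960
  R$3,500 × 27% = R$945
  → R$12,105

Alternative floor tax:
  Adjusted income: R$69,500 + R$17,000 + R$20,500 + R$6,500 = R$113,500
  Exemption: R$25,000 − 25% × (R$113,500 − R$92,000) = R$25,000 − R$5,375 = R$19,625
  Base: R$113,500 − R$19,625 = R$93,875
  R$93,875 × 20% = R$18,775

R$18,775 > R$12,105, so the alternative floor tax is the binding amount.

R$18,775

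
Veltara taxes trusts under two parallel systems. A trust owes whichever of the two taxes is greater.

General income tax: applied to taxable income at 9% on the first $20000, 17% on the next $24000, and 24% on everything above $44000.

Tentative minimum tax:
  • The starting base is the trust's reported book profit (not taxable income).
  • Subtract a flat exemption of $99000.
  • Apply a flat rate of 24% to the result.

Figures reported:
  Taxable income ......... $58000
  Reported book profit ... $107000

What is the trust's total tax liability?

Tentative minimum tax:
  Base (reported book profit): $107000
  Less exemption $99000 → base $8000
  $8000 × 24% = $1920

General income tax:
  $20000 × 9% = $1800
  $24000 × 17% = $4080
  $14000 × 24% = $3360
  → $9240

$9240 > $1920, so the general income tax governs.

$9240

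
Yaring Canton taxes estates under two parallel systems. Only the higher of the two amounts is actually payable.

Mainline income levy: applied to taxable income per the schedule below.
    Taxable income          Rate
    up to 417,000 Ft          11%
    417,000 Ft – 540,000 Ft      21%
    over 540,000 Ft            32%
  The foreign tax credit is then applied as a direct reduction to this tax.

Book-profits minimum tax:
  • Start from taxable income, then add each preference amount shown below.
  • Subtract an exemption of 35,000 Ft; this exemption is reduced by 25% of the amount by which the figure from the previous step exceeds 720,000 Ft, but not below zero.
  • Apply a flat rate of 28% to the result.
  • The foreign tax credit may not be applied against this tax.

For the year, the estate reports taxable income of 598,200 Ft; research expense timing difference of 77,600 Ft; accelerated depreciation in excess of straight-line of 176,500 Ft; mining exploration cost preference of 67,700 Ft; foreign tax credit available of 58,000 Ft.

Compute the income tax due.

257,600 Ft

Book-profits minimum tax:
  Adjusted income: 598,200 Ft + 77,600 Ft + 176,500 Ft + 67,700 Ft = 920,000 Ft
  Exemption: 25% × (920,000 Ft − 720,000 Ft) = 50,000 Ft ≥ 35,000 Ft, so the exemption is fully phased out
  Base: 920,000 Ft − 0 Ft = 920,000 Ft
  920,000 Ft × 28% = 257,600 Ft

Mainline income levy:
  417,000 Ft × 11% = 45,870 Ft
  123,000 Ft × 21% = 25,830 Ft
  58,200 Ft × 32% = 18,624 Ft
  → 90,324 Ft
  Less foreign tax credit 58,000 Ft → 32,324 Ft

257,600 Ft > 32,324 Ft, so the book-profits minimum tax is the binding amount.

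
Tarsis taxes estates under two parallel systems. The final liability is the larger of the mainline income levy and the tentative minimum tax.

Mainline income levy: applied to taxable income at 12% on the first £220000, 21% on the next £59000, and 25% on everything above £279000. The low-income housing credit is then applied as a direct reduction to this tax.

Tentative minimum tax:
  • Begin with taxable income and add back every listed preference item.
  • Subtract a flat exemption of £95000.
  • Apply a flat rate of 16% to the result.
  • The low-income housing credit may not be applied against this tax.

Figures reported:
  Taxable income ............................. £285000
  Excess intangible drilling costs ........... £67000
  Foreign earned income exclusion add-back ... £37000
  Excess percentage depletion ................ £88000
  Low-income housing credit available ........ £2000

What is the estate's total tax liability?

£61120

Mainline income levy:
  £220000 × 12% = £26400
  £59000 × 21% = £12390
  £6000 × 25% = £1500
  → £40290
  Less low-income housing credit £2000 → £38290

Tentative minimum tax:
  Adjusted income: £285000 + £67000 + £37000 + £88000 = £477000
  Less exemption £95000 → base £382000
  £382000 × 16% = £61120

£61120 > £38290, so the tentative minimum tax is the binding amount.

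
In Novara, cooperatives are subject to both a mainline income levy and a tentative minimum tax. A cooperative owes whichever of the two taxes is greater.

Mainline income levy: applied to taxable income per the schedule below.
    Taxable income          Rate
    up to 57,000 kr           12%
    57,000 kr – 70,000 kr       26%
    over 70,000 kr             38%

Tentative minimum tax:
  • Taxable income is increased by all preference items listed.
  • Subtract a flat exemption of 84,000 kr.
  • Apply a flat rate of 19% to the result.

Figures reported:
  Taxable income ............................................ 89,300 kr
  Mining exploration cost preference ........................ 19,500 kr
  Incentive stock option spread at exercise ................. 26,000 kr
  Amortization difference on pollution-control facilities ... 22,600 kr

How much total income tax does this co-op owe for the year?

17,554 kr

Mainline income levy:
  57,000 kr × 12% = 6,840 kr
  13,000 kr × 26% = 3,380 kr
  19,300 kr × 38% = 7,334 kr
  → 17,554 kr

Tentative minimum tax:
  Adjusted income: 89,300 kr + 19,500 kr + 26,000 kr + 22,600 kr = 157,400 kr
  Less exemption 84,000 kr → base 73,400 kr
  73,400 kr × 19% = 13,946 kr

17,554 kr > 13,946 kr, so the mainline income levy governs.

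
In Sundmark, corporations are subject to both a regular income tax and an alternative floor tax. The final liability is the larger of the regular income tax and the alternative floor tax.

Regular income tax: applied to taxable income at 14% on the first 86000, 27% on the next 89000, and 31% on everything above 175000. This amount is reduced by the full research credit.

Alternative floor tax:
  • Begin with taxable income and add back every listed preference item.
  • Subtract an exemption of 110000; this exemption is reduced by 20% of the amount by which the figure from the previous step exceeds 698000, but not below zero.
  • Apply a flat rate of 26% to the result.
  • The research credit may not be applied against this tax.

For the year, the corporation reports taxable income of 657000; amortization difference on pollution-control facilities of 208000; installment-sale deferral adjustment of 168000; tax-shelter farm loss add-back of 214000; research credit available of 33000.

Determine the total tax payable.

324168

Alternative floor tax:
  Adjusted income: 657000 + 208000 + 168000 + 214000 = 1247000
  Exemption: 110000 − 20% × (1247000 − 698000) = 110000 − 109800 = 200
  Base: 1247000 − 200 = 1246800
  1246800 × 26% = 324168

Regular income tax:
  86000 × 14% = 12040
  89000 × 27% = 24030
  482000 × 31% = 149420
  → 185490
  Less research credit 33000 → 152490

324168 > 152490, so the alternative floor tax is the binding amount.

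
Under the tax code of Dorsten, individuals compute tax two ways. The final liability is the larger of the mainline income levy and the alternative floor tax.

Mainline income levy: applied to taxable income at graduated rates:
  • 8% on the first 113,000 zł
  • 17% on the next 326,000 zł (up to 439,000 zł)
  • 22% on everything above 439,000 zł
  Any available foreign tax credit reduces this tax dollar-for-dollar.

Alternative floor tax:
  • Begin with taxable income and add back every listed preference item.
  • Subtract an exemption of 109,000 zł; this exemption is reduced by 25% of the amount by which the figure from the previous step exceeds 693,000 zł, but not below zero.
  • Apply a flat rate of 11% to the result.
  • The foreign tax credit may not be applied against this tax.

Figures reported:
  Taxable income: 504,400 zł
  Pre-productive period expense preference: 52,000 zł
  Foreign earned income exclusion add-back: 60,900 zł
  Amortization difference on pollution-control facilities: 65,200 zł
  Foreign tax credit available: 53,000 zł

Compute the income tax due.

63,085 zł

Alternative floor tax:
  Adjusted income: 504,400 zł + 52,000 zł + 60,900 zł + 65,200 zł = 682,500 zł
  Exemption: 682,500 zł ≤ 693,000 zł, so full 109,000 zł applies
  Base: 682,500 zł − 109,000 zł = 573,500 zł
  573,500 zł × 11% = 63,085 zł

Mainline income levy:
  113,000 zł × 8% = 9,040 zł
  326,000 zł × 17% = 55,420 zł
  65,400 zł × 22% = 14,388 zł
  → 78,848 zł
  Less foreign tax credit 53,000 zł → 25,848 zł

63,085 zł > 25,848 zł, so the alternative floor tax is the binding amount.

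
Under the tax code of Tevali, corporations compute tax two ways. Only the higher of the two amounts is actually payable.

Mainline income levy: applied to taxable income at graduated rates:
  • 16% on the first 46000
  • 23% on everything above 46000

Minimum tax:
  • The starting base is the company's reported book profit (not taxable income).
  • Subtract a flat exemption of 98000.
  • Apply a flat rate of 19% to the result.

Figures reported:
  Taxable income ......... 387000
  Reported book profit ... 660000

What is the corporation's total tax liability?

106780

Mainline income levy:
  46000 × 16% = 7360
  341000 × 23% = 78430
  → 85790

Minimum tax:
  Base (reported book profit): 660000
  Less exemption 98000 → base 562000
  562000 × 19% = 106780

106780 > 85790, so the minimum tax is the binding amount.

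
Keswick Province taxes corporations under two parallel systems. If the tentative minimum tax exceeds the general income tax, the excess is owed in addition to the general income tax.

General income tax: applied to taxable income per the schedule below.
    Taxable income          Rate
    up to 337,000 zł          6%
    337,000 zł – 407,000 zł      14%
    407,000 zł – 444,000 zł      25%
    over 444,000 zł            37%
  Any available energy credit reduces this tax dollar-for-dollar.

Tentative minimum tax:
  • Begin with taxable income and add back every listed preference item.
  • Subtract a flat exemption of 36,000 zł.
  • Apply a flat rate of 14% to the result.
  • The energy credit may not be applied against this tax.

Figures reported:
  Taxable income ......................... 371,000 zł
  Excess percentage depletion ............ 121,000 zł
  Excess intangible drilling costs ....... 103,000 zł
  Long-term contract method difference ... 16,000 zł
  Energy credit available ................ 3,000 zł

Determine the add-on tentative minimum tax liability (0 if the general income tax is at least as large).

General income tax:
  337,000 zł × 6% = 20,220 zł
  34,000 zł × 14% = 4,760 zł
  → 24,980 zł
  Less energy credit 3,000 zł → 21,980 zł

Tentative minimum tax:
  Adjusted income: 371,000 zł + 121,000 zł + 103,000 zł + 16,000 zł = 611,000 zł
  Less exemption 36,000 zł → base 575,000 zł
  575,000 zł × 14% = 80,500 zł

Excess of tentative minimum tax over general income tax: 80,500 zł − 21,980 zł = 58,520 zł.

58,520 zł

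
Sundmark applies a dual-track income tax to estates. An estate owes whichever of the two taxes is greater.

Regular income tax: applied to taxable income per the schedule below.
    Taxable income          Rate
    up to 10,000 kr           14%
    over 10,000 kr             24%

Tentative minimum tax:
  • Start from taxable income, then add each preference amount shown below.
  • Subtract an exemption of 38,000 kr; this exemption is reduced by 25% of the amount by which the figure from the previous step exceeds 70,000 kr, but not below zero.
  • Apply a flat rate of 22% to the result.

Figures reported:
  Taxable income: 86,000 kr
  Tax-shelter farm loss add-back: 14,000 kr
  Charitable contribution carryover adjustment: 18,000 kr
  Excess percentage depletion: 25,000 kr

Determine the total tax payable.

27,115 kr

Regular income tax:
  10,000 kr × 14% = 1,400 kr
  76,000 kr × 24% = 18,240 kr
  → 19,640 kr

Tentative minimum tax:
  Adjusted income: 86,000 kr + 14,000 kr + 18,000 kr + 25,000 kr = 143,000 kr
  Exemption: 38,000 kr − 25% × (143,000 kr − 70,000 kr) = 38,000 kr − 18,250 kr = 19,750 kr
  Base: 143,000 kr − 19,750 kr = 123,250 kr
  123,250 kr × 22% = 27,115 kr

27,115 kr > 19,640 kr, so the tentative minimum tax is the binding amount.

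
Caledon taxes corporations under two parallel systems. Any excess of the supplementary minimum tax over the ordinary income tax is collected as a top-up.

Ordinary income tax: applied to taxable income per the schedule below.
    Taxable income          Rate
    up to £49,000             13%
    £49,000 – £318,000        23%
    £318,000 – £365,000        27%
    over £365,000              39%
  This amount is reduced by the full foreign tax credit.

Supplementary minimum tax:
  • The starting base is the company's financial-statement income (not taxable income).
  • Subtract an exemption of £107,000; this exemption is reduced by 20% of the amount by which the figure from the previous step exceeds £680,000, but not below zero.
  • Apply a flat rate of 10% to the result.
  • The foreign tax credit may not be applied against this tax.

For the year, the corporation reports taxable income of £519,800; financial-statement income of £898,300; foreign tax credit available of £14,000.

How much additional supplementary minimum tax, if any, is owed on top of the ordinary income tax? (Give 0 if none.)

Supplementary minimum tax:
  Base (financial-statement income): £898,300
  Exemption: £107,000 − 20% × (£898,300 − £680,000) = £107,000 − £43,660 = £63,340
  Base: £898,300 − £63,340 = £834,960
  £834,960 × 10% = £83,496

Ordinary income tax:
  £49,000 × 13% = £6,370
  £269,000 × 23% = £61,870
  £47,000 × 27% = £12,690
  £154,800 × 39% = £60,372
  → £141,302
  Less foreign tax credit £14,000 → £127,302

£83,496 ≤ £127,302, so no add-on is due.

£0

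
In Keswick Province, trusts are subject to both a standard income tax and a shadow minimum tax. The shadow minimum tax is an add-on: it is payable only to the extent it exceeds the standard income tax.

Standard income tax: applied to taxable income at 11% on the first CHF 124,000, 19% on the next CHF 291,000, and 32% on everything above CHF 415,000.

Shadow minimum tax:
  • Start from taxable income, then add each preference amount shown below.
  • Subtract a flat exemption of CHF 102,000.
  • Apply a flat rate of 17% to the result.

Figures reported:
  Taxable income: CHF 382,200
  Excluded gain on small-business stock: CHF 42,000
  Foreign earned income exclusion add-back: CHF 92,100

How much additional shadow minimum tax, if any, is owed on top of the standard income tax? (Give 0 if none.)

CHF 7,733

Shadow minimum tax:
  Adjusted income: CHF 382,200 + CHF 42,000 + CHF 92,100 = CHF 516,300
  Less exemption CHF 102,000 → base CHF 414,300
  CHF 414,300 × 17% = CHF 70,431

Standard income tax:
  CHF 124,000 × 11% = CHF 13,640
  CHF 258,200 × 19% = CHF 49,058
  → CHF 62,698

Excess of shadow minimum tax over standard income tax: CHF 70,431 − CHF 62,698 = CHF 7,733.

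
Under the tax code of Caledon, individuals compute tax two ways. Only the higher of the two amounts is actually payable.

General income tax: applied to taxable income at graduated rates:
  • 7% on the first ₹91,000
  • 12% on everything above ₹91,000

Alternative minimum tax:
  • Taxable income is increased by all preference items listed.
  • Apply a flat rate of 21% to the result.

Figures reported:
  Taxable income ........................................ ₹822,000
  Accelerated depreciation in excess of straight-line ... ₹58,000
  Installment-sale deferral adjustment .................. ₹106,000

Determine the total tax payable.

₹207,060

General income tax:
  ₹91,000 × 7% = ₹6,370
  ₹731,000 × 12% = ₹87,720
  → ₹94,090

Alternative minimum tax:
  Adjusted income: ₹822,000 + ₹58,000 + ₹106,000 = ₹986,000
  ₹986,000 × 21% = ₹207,060

₹207,060 > ₹94,090, so the alternative minimum tax is the binding amount.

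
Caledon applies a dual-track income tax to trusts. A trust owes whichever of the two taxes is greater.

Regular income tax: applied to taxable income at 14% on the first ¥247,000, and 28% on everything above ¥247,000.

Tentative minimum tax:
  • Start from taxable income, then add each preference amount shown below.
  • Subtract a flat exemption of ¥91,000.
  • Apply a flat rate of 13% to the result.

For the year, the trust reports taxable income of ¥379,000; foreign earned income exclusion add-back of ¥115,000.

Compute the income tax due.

Regular income tax:
  ¥247,000 × 14% = ¥34,580
  ¥132,000 × 28% = ¥36,960
  → ¥71,540

Tentative minimum tax:
  Adjusted income: ¥379,000 + ¥115,000 = ¥494,000
  Less exemption ¥91,000 → base ¥403,000
  ¥403,000 × 13% = ¥52,390

¥71,540 > ¥52,390, so the regular income tax governs.

¥71,540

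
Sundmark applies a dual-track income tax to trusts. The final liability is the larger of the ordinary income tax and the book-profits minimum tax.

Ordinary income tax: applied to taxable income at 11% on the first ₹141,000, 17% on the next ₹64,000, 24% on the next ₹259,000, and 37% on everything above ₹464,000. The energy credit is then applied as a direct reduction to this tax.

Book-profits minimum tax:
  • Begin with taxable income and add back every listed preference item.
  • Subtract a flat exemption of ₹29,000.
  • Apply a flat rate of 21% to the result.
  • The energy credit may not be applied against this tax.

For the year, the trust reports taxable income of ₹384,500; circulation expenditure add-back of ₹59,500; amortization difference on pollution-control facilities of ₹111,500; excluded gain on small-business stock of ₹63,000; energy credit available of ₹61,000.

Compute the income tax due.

Ordinary income tax:
  ₹141,000 × 11% = ₹15,510
  ₹64,000 × 17% = ₹10,880
  ₹179,500 × 24% = ₹43,080
  → ₹69,470
  Less energy credit ₹61,000 → ₹8,470

Book-profits minimum tax:
  Adjusted income: ₹384,500 + ₹59,500 + ₹111,500 + ₹63,000 = ₹618,500
  Less exemption ₹29,000 → base ₹589,500
  ₹589,500 × 21% = ₹123,795

₹123,795 > ₹8,470, so the book-profits minimum tax is the binding amount.

₹123,795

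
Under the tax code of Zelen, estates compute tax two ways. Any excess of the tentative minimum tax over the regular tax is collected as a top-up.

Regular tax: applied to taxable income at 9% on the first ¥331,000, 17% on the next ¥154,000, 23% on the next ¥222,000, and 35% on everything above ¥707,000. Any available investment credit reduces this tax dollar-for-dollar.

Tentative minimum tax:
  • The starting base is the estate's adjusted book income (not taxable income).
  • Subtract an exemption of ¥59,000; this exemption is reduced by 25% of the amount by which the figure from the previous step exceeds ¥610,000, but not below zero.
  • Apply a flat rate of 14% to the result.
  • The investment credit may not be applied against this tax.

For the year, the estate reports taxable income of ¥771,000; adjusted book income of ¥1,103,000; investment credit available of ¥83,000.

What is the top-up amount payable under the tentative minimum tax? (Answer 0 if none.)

¥107,990

Tentative minimum tax:
  Base (adjusted book income): ¥1,103,000
  Exemption: 25% × (¥1,103,000 − ¥610,000) = ¥123,250 ≥ ¥59,000, so the exemption is fully phased out
  Base: ¥1,103,000 − ¥0 = ¥1,103,000
  ¥1,103,000 × 14% = ¥154,420

Regular tax:
  ¥331,000 × 9% = ¥29,790
  ¥154,000 × 17% = ¥26,180
  ¥222,000 × 23% = ¥51,060
  ¥64,000 × 35% = ¥22,400
  → ¥129,430
  Less investment credit ¥83,000 → ¥46,430

Excess of tentative minimum tax over regular tax: ¥154,420 − ¥46,430 = ¥107,990.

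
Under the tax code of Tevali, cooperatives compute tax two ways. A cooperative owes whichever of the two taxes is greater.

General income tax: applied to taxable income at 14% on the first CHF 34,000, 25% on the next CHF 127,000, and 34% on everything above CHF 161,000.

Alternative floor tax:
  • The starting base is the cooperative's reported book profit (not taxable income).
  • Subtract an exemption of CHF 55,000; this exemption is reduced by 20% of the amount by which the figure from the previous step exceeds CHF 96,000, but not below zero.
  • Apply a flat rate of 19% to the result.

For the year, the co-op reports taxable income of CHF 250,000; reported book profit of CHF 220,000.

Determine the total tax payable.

CHF 66,770

Alternative floor tax:
  Base (reported book profit): CHF 220,000
  Exemption: CHF 55,000 − 20% × (CHF 220,000 − CHF 96,000) = CHF 55,000 − CHF 24,800 = CHF 30,200
  Base: CHF 220,000 − CHF 30,200 = CHF 189,800
  CHF 189,800 × 19% = CHF 36,062

General income tax:
  CHF 34,000 × 14% = CHF 4,760
  CHF 127,000 × 25% = CHF 31,750
  CHF 89,000 × 34% = CHF 30,260
  → CHF 66,770

CHF 66,770 > CHF 36,062, so the general income tax governs.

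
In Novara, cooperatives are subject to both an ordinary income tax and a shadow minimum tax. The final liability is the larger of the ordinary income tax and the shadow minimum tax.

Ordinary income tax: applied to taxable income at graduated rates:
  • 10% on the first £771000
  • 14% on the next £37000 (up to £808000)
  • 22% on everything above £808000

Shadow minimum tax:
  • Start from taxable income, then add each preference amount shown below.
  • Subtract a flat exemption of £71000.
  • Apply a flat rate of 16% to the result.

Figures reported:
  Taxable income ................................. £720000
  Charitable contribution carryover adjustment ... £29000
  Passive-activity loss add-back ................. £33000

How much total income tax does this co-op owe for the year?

Shadow minimum tax:
  Adjusted income: £720000 + £29000 + £33000 = £782000
  Less exemption £71000 → base £711000
  £711000 × 16% = £113760

Ordinary income tax:
  £720000 × 10% = £72000

£113760 > £72000, so the shadow minimum tax is the binding amount.

£113760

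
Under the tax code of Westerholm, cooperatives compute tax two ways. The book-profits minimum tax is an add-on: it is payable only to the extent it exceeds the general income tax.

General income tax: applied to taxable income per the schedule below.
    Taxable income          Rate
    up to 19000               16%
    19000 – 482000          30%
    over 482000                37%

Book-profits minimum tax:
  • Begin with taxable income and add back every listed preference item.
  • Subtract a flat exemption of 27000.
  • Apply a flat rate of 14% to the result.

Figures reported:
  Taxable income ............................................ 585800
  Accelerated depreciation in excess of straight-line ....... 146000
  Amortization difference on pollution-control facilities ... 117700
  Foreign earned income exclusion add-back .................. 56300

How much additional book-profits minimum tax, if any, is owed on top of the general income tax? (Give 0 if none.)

0

General income tax:
  19000 × 16% = 3040
  463000 × 30% = 138900
  103800 × 37% = 38406
  → 180346

Book-profits minimum tax:
  Adjusted income: 585800 + 146000 + 117700 + 56300 = 905800
  Less exemption 27000 → base 878800
  878800 × 14% = 123032

123032 ≤ 180346, so no add-on is due.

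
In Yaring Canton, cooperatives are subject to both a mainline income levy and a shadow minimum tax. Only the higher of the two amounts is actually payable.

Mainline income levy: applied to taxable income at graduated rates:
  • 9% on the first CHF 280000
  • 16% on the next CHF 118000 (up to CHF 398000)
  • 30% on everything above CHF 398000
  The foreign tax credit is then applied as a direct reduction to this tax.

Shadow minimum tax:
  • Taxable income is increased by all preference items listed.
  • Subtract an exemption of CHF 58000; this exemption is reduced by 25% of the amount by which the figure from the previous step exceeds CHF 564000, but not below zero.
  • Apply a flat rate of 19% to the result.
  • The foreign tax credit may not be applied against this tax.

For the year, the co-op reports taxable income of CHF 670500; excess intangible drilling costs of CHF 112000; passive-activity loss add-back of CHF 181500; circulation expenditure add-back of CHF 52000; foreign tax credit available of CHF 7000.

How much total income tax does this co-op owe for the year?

Shadow minimum tax:
  Adjusted income: CHF 670500 + CHF 112000 + CHF 181500 + CHF 52000 = CHF 1016000
  Exemption: 25% × (CHF 1016000 − CHF 564000) = CHF 113000 ≥ CHF 58000, so the exemption is fully phased out
  Base: CHF 1016000 − CHF 0 = CHF 1016000
  CHF 1016000 × 19% = CHF 193040

Mainline income levy:
  CHF 280000 × 9% = CHF 25200
  CHF 118000 × 16% = CHF 18880
  CHF 272500 × 30% = CHF 81750
  → CHF 125830
  Less foreign tax credit CHF 7000 → CHF 118830

CHF 193040 > CHF 118830, so the shadow minimum tax is the binding amount.

CHF 193040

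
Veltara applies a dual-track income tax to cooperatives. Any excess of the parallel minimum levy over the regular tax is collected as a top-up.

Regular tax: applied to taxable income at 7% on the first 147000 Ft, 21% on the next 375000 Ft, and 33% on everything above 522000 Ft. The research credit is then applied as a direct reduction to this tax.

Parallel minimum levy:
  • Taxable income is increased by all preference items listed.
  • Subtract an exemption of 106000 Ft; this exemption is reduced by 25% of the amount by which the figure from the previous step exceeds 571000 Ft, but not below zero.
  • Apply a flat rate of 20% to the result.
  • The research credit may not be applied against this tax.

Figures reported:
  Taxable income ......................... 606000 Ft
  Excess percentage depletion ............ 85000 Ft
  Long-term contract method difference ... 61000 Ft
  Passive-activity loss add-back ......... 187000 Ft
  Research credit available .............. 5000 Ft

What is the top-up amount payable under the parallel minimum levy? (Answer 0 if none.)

Parallel minimum levy:
  Adjusted income: 606000 Ft + 85000 Ft + 61000 Ft + 187000 Ft = 939000 Ft
  Exemption: 106000 Ft − 25% × (939000 Ft − 571000 Ft) = 106000 Ft − 92000 Ft = 14000 Ft
  Base: 939000 Ft − 14000 Ft = 925000 Ft
  925000 Ft × 20% = 185000 Ft

Regular tax:
  147000 Ft × 7% = 10290 Ft
  375000 Ft × 21% = 78750 Ft
  84000 Ft × 33% = 27720 Ft
  → 116760 Ft
  Less research credit 5000 Ft → 111760 Ft

Excess of parallel minimum levy over regular tax: 185000 Ft − 111760 Ft = 73240 Ft.

73240 Ft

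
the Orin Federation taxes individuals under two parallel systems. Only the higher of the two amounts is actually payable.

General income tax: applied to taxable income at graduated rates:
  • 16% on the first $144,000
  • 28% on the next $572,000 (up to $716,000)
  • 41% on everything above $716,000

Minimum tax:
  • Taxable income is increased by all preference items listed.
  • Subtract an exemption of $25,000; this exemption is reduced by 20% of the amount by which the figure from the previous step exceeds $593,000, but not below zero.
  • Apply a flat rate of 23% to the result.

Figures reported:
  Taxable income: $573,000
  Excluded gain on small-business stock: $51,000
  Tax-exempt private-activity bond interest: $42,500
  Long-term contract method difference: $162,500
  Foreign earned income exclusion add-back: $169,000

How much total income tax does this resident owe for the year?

General income tax:
  $144,000 × 16% = $23,040
  $429,000 × 28% = $120,120
  → $143,160

Minimum tax:
  Adjusted income: $573,000 + $51,000 + $42,500 + $162,500 + $169,000 = $998,000
  Exemption: 20% × ($998,000 − $593,000) = $81,000 ≥ $25,000, so the exemption is fully phased out
  Base: $998,000 − $0 = $998,000
  $998,000 × 23% = $229,540

$229,540 > $143,160, so the minimum tax is the binding amount.

$229,540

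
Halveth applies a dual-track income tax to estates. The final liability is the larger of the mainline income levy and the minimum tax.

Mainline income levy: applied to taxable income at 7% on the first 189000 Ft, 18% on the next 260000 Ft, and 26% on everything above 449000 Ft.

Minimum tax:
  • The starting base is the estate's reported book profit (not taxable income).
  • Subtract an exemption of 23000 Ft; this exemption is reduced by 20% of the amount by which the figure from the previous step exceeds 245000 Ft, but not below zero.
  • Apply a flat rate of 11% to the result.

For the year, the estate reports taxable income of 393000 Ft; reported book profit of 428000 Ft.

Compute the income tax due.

Minimum tax:
  Base (reported book profit): 428000 Ft
  Exemption: 20% × (428000 Ft − 245000 Ft) = 36600 Ft ≥ 23000 Ft, so the exemption is fully phased out
  Base: 428000 Ft − 0 Ft = 428000 Ft
  428000 Ft × 11% = 47080 Ft

Mainline income levy:
  189000 Ft × 7% = 13230 Ft
  204000 Ft × 18% = 36720 Ft
  → 49950 Ft

49950 Ft > 47080 Ft, so the mainline income levy governs.

49950 Ft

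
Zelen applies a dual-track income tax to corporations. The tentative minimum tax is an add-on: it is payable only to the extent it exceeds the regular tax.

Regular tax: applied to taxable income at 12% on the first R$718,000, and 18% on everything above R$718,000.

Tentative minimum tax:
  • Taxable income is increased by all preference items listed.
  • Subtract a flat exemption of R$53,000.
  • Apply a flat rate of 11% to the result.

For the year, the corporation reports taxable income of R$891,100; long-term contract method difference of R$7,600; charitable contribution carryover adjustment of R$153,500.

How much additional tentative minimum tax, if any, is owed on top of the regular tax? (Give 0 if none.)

Regular tax:
  R$718,000 × 12% = R$86,160
  R$173,100 × 18% = R$31,158
  → R$117,318

Tentative minimum tax:
  Adjusted income: R$891,100 + R$7,600 + R$153,500 = R$1,052,200
  Less exemption R$53,000 → base R$999,200
  R$999,200 × 11% = R$109,912

R$109,912 ≤ R$117,318, so no add-on is due.

R$0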